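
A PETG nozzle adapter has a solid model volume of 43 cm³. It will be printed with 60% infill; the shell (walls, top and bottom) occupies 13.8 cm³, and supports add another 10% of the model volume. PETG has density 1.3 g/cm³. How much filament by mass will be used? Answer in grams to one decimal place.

46.3 g

Infill region = 43 − 13.8, so 29.2 cm³.
Infill volume = 0.60 × 29.2 = 17.52 cm³.
Support = 0.10 × 43, so 4.3 cm³.
Total extruded = 13.8 + 17.52 + 4.3 = 35.62 cm³.
Mass = 35.62 × 1.3, so 46.306 g.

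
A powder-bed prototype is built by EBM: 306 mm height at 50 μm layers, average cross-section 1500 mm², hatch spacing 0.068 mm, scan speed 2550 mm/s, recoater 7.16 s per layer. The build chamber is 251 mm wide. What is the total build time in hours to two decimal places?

Layer count = ceil(306 / 0.05) = 6120.
Per-layer scan distance = 1500 / 0.068, so 22058.8 mm.
Per-layer scan time = 22058.8 / 2550 = 8.6505 s.
Layer cycle = 8.6505 + 7.16, so 15.8105 s.
Total: 6120 × 15.8105 s = 96760.26 s → 26.88 hours.

26.88 hours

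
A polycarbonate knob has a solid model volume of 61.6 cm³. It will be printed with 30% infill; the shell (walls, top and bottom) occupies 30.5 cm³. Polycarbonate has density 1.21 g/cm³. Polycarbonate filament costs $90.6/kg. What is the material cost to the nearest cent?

$4.37

Infill region = 61.6 − 30.5 = 31.1 cm³.
Infill deposited = 0.30 × 31.1 = 9.33 cm³.
Deposited volume = 30.5 + 9.33, so 39.83 cm³.
Mass = 39.83 × 1.21, so 48.1943 g.
Cost = 48.1943 g / 1000 × $90.6/kg = $4.37.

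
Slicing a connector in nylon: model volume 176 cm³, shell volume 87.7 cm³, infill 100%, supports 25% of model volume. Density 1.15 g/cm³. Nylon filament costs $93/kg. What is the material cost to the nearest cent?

$23.53

Volume inside the shell: 176 − 87.7 → 88.3 cm³.
Infill volume = 1.00 × 88.3, so 88.3 cm³.
Support = 0.25 × 176 = 44 cm³.
Deposited volume = 87.7 + 88.3 + 44 = 220 cm³.
Mass = 220 × 1.15 = 253 g.
Cost = 253 g / 1000 × $93/kg = $23.53.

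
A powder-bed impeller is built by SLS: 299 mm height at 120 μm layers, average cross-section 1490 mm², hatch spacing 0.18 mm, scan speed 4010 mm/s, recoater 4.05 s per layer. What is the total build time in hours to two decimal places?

Layers = ⌈299/0.12⌉ = 2492.
Hatch length per layer = 1490 / 0.18, so 8277.8 mm.
Laser time per layer = 8277.8 / 4010, so 2.0643 s.
Per-layer time: 2.0643 + 4.05 → 6.1143 s.
2492 layers × 6.1143 s/layer = 15236.8356 s, i.e. 4.23 hours.

4.23 hours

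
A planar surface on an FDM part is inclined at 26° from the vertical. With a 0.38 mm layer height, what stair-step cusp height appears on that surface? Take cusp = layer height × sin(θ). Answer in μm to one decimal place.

166.6 μm

sin(26°) = 0.4384, so cusp = 0.38 × 0.4384 = 0.166592 mm → 166.6 μm.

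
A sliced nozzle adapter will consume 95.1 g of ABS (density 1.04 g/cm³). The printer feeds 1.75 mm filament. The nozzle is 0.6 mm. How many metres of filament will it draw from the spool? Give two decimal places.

38.02 m

Volume = 95.1 g / 1.04 g·cm⁻³ = 91.4423 cm³ = 91442.3 mm³.
Filament cross-section = π × (1.75/2)² = 2.4053 mm².
L = V/A = 91442.3/2.4053 = 38017 mm → 38.02 m.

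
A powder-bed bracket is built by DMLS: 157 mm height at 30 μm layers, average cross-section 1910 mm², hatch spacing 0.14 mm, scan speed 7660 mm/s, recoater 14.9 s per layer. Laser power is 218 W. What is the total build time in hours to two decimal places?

24.25 hours

Number of layers: 157 / 0.03 → 5234 (rounded up).
Scan path per layer: 1910 / 0.14 → 13642.9 mm.
Laser time per layer = 13642.9 / 7660, so 1.7811 s.
Layer cycle = 1.7811 + 14.9, so 16.6811 s.
Total: 5234 × 16.6811 s = 87308.8774 s → 24.25 hours.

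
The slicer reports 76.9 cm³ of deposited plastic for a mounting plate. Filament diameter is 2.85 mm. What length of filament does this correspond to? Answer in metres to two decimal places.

12.05 m

Filament cross-section = π × (2.85/2)² = 6.3794 mm².
L = 76900 mm³ / 6.3794 mm² = 12054.43 mm, i.e. 12.05 m.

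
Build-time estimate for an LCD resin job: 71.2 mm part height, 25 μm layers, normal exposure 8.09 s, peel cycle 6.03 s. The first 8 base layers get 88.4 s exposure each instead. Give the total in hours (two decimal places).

Layers = ⌈71.2/0.025⌉ = 2848.
Burn-in layers = 8 × (88.4 + 6.03) = 755.44 s.
Regular layers = 2840 × (8.09 + 6.03), so 40100.8 s.
Sum: 755.44 + 40100.8 = 40856.24 s → 11.35 hours.

11.35 hours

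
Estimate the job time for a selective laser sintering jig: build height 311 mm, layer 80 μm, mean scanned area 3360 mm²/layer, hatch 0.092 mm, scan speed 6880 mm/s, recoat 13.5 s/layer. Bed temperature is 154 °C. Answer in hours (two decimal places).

Layer count = ceil(311 / 0.08) = 3888.
Per-layer scan distance: 3360 / 0.092 → 36521.7 mm.
Scan time per layer = 36521.7 / 6880, so 5.3084 s.
Time per layer = 5.3084 + 13.5, so 18.8084 s.
Build time = 3888 × 18.8084 = 73127.0592 s = 20.31 hours.

20.31 hours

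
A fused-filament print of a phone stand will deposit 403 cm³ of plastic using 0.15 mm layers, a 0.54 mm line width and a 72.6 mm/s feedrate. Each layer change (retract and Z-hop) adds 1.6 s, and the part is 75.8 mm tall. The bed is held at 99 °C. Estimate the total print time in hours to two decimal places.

Extrusion cross-section = 0.15 × 0.54 = 0.081 mm².
Toolpath length = 403 cm³ / 0.081 mm² = 403000 / 0.081 = 4975308.6 mm.
Time extruding: 4975308.6 / 72.6 → 68530.4 s.
Layers = ⌈75.8/0.15⌉ = 506.
Z-hop total = 506 × 1.6 = 809.6 s.
Total = 68530.4 + 809.6 = 69340 s = 19.26 hours.

19.26 hours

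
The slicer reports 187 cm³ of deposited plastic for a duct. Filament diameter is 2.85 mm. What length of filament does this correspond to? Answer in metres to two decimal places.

29.31 m

Cross-section of 2.85 mm filament: π·(2.85/2)² = 6.3794 mm².
L = 187000 mm³ / 6.3794 mm² = 29313.1 mm, i.e. 29.31 m.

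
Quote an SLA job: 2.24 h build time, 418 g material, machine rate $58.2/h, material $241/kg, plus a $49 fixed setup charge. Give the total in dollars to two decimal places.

Machine cost = 58.2 × 2.24 = $130.368.
Material charge = 241 × 418/1000, so $100.738.
Adding setup: 130.368 + 100.738 + 49 → 280.106 ≈ $280.11.

$280.11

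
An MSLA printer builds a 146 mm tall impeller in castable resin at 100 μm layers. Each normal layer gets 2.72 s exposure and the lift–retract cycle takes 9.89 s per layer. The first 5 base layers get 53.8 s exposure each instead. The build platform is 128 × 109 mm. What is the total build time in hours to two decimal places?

Layer count = ceil(146 / 0.1) = 1460.
Burn-in layers = 5 × (53.8 + 9.89) = 318.45 s.
Normal layers = 1455 × (2.72 + 9.89) = 18347.55 s.
Total = 318.45 + 18347.55 = 18666 s = 5.19 hours.

5.19 hours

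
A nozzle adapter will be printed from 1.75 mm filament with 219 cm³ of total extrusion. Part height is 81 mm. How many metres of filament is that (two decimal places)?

Cross-section of 1.75 mm filament: π·(1.75/2)² = 2.4053 mm².
Length = 219 cm³ / 2.4053 mm² = 219000 / 2.4053 = 91048.93 mm = 91.05 m.

91.05 m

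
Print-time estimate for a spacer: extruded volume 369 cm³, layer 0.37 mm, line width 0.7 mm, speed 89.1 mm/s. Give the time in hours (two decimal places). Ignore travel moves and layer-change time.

4.44 hours

Line area = 0.37 × 0.7, so 0.259 mm².
Path length: 369000 mm³ / 0.259 mm² → 1424710.4 mm.
Print-move time: 1424710.4 / 89.1 → 15990 s.
Converting: 15990 s = 4.44 hours.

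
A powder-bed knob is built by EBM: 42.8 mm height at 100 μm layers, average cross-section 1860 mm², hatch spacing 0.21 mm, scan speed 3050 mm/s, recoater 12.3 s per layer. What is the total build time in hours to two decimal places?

1.81 hours

Number of layers: 42.8 / 0.1 → 428 (rounded up).
Hatch length per layer = 1860 / 0.21, so 8857.1 mm.
Per-layer scan time: 8857.1 / 3050 → 2.904 s.
Time per layer = 2.904 + 12.3, so 15.204 s.
Build time = 428 × 15.204 = 6507.312 s = 1.81 hours.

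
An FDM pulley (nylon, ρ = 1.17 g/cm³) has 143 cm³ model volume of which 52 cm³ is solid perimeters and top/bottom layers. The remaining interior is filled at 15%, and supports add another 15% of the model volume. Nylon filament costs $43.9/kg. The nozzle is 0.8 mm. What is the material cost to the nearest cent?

Volume inside the shell = 143 − 52, so 91 cm³.
Infill volume = 0.15 × 91, so 13.65 cm³.
Support = 0.15 × 143 = 21.45 cm³.
Total extruded = 52 + 13.65 + 21.45, so 87.1 cm³.
Mass = 87.1 × 1.17, so 101.907 g.
Cost = 101.907 g / 1000 × $43.9/kg = $4.47.

$4.47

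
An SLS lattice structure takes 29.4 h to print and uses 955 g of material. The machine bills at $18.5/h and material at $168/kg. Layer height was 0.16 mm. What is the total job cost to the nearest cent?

$704.34

Time charge = 18.5 × 29.4 = $543.90.
Material charge = 168 × 955/1000, so $160.44.
Total = 543.90 + 160.44 = $704.34.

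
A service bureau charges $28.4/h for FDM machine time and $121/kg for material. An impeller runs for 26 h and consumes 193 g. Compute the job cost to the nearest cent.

$761.75

Machine-time cost = 28.4 × 26, so $738.40.
Material cost = 121 × 193/1000, so $23.353.
Job cost: 738.40 + 23.353 = 761.753 ≈ $761.75.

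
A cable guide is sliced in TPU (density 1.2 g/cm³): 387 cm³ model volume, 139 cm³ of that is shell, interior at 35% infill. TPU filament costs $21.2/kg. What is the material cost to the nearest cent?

Interior volume: 387 − 139 → 248 cm³.
Deposited infill = 0.35 × 248 = 86.8 cm³.
Total printed volume = 139 + 86.8 = 225.8 cm³.
Mass = 225.8 × 1.2 = 270.96 g.
Cost = 270.96 g / 1000 × $21.2/kg = $5.74.

$5.74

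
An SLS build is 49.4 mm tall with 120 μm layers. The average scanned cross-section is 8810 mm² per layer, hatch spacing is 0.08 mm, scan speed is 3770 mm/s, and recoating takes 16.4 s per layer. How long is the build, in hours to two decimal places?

Number of layers: 49.4 / 0.12 → 412 (rounded up).
Scan path per layer = 8810 / 0.08, so 110125 mm.
Scan time per layer = 110125 / 3770 = 29.2109 s.
Time per layer = 29.2109 + 16.4 = 45.6109 s.
Total: 412 × 45.6109 s = 18791.6908 s → 5.22 hours.

5.22 hours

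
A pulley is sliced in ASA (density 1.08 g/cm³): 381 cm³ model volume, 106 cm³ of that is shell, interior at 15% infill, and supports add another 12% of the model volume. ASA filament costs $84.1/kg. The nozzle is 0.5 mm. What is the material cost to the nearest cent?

Interior volume: 381 − 106 → 275 cm³.
Infill deposited = 0.15 × 275 = 41.25 cm³.
Support = 0.12 × 381, so 45.72 cm³.
Total extruded = 106 + 41.25 + 45.72 = 192.97 cm³.
Mass = 192.97 × 1.08, so 208.4076 g.
At $84.1/kg: 208.4076/1000 × 84.1 = $17.53.

$17.53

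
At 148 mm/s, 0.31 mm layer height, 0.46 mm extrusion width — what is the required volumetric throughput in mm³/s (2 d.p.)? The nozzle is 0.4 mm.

21.10

Bead cross-section = 0.31 × 0.46, so 0.1426 mm².
Volumetric flow = 148 × 0.1426 = 21.10 mm³/s.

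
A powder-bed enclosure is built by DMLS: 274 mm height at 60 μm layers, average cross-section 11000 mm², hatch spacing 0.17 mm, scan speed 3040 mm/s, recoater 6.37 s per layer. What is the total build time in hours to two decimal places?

Layers = ⌈274/0.06⌉ = 4567.
Scan path per layer: 11000 / 0.17 → 64705.9 mm.
Scan time per layer: 64705.9 / 3040 → 21.2848 s.
Per-layer time = 21.2848 + 6.37, so 27.6548 s.
Total: 4567 × 27.6548 s = 126299.4716 s → 35.08 hours.

35.08 hours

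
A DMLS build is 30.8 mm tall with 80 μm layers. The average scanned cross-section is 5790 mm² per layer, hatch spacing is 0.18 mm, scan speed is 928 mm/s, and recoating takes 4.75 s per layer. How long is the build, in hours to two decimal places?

4.21 hours

Layer count = ceil(30.8 / 0.08) = 385.
Per-layer scan distance = 5790 / 0.18 = 32166.7 mm.
Laser time per layer = 32166.7 / 928 = 34.6624 s.
Layer cycle = 34.6624 + 4.75 = 39.4124 s.
385 layers × 39.4124 s/layer = 15173.774 s, i.e. 4.21 hours.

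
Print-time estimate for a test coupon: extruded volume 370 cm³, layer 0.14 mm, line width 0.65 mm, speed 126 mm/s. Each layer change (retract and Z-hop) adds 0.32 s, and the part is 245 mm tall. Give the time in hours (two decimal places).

Line area = 0.14 × 0.65, so 0.091 mm².
Total extruded path = 370000/0.091 = 4065934.1 mm.
Print-move time: 4065934.1 / 126 → 32269.3 s.
Layer count = ceil(245 / 0.14) = 1750.
Non-print overhead: 1750 × 0.32 → 560 s.
Total = 32269.3 + 560 = 32829.3 s = 9.12 hours.

9.12 hours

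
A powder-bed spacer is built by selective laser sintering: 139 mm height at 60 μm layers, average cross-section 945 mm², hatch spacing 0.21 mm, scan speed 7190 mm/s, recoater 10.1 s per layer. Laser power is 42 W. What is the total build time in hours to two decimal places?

Layer count = ceil(139 / 0.06) = 2317.
Scan path per layer = 945 / 0.21 = 4500 mm.
Per-layer scan time = 4500 / 7190, so 0.6259 s.
Per-layer time = 0.6259 + 10.1, so 10.7259 s.
Build time = 2317 × 10.7259 = 24851.9103 s = 6.90 hours.

6.90 hours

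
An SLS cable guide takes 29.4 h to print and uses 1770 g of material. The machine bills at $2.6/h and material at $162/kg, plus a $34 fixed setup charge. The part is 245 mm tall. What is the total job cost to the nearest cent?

Machine cost = 2.6 × 29.4 = $76.44.
Feedstock cost: 162 × 1770/1000 → $286.74.
Adding setup: 76.44 + 286.74 + 34 → $397.18.

$397.18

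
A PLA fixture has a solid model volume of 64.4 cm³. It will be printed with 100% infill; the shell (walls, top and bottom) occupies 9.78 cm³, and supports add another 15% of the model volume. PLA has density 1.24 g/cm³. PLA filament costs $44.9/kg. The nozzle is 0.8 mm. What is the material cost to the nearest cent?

$4.12

Volume inside the shell = 64.4 − 9.78, so 54.62 cm³.
Deposited infill = 1.00 × 54.62 = 54.62 cm³.
Support: 0.15 × 64.4 → 9.66 cm³.
Deposited volume = 9.78 + 54.62 + 9.66 = 74.06 cm³.
Mass: 74.06 × 1.24 → 91.8344 g.
At $44.9/kg: 91.8344/1000 × 44.9 = $4.12.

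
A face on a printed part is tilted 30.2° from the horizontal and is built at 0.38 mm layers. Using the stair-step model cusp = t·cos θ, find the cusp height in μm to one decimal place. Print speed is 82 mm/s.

328.4 μm

cos(30.2°) = 0.8643, so cusp = 0.38 × 0.8643 = 0.328434 mm → 328.4 μm.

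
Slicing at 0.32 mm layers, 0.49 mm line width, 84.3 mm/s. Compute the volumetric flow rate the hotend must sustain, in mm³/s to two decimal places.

Bead cross-section: 0.32 × 0.49 → 0.1568 mm².
Q = v·A = 84.3 × 0.1568 = 13.22 mm³/s.

13.22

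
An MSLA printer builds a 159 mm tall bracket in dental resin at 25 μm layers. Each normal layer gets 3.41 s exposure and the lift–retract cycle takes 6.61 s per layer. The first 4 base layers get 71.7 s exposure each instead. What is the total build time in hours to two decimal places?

17.78 hours

Layer count = ceil(159 / 0.025) = 6360.
Base layers = 4 × (71.7 + 6.61), so 313.24 s.
Normal layers: 6356 × (3.41 + 6.61) → 63687.12 s.
Total = 313.24 + 63687.12 = 64000.36 s = 17.78 hours.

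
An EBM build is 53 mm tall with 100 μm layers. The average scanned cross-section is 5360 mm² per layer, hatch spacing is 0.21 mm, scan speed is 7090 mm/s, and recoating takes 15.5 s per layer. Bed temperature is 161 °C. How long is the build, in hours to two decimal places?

2.81 hours

Number of layers: 53 / 0.1 → 530 (rounded up).
Per-layer scan distance: 5360 / 0.21 → 25523.8 mm.
Scan time per layer = 25523.8 / 7090, so 3.6 s.
Layer cycle: 3.6 + 15.5 → 19.1 s.
Total: 530 × 19.1 s = 10123 s → 2.81 hours.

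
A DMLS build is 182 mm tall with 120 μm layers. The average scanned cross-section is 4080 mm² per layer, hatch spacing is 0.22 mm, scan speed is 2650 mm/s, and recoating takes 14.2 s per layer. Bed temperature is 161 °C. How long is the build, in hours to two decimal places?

8.93 hours

Layers = ⌈182/0.12⌉ = 1517.
Scan path per layer = 4080 / 0.22, so 18545.5 mm.
Laser time per layer: 18545.5 / 2650 → 6.9983 s.
Per-layer time: 6.9983 + 14.2 → 21.1983 s.
Total: 1517 × 21.1983 s = 32157.8211 s → 8.93 hours.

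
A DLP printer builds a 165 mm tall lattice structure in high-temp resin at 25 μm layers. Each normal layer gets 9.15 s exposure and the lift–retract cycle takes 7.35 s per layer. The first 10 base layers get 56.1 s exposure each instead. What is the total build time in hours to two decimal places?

30.38 hours

Number of layers: 165 / 0.025 → 6600 (rounded up).
Bottom layers = 10 × (56.1 + 7.35), so 634.5 s.
Normal layers: 6590 × (9.15 + 7.35) → 108735 s.
Total = 634.5 + 108735 = 109369.5 s = 30.38 hours.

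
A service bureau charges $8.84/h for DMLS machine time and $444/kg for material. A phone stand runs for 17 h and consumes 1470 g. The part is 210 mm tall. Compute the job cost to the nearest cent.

$802.96

Machine cost: 8.84 × 17 → $150.28.
Material cost = 444 × 1470/1000 = $652.68.
Total = 150.28 + 652.68 = $802.96.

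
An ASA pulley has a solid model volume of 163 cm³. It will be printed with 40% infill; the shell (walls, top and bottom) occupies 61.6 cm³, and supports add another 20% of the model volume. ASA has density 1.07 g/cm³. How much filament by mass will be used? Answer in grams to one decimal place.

Interior volume = 163 − 61.6, so 101.4 cm³.
Infill deposited: 0.40 × 101.4 → 40.56 cm³.
Support = 0.20 × 163, so 32.6 cm³.
Deposited volume = 61.6 + 40.56 + 32.6, so 134.76 cm³.
Mass = 134.76 × 1.07, so 144.1932 g.

144.2 g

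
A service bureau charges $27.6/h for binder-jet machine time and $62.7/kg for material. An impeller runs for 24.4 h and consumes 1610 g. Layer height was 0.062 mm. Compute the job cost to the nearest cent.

Time charge = 27.6 × 24.4, so $673.44.
Material charge = 62.7 × 1610/1000 = $100.947.
Job cost: 673.44 + 100.947 = 774.387 ≈ $774.39.

$774.39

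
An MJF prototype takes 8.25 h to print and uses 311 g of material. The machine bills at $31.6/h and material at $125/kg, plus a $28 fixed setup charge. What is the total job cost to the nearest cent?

$327.58

Time charge: 31.6 × 8.25 → $260.70.
Feedstock cost = 125 × 311/1000, so $38.875.
Adding setup: 260.70 + 38.875 + 28 → 327.575 ≈ $327.58.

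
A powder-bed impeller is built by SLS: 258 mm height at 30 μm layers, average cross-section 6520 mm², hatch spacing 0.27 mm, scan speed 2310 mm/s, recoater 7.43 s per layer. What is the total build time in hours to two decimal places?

42.72 hours

Layers = ⌈258/0.03⌉ = 8600.
Hatch length per layer = 6520 / 0.27 = 24148.1 mm.
Laser time per layer = 24148.1 / 2310 = 10.4537 s.
Time per layer = 10.4537 + 7.43 = 17.8837 s.
8600 layers × 17.8837 s/layer = 153799.82 s, i.e. 42.72 hours.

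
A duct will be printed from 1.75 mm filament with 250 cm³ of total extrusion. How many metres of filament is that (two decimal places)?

103.94 m

A = π r² = π × 0.875² = 2.4053 mm².
Length = 250 cm³ / 2.4053 mm² = 250000 / 2.4053 = 103937.14 mm = 103.94 m.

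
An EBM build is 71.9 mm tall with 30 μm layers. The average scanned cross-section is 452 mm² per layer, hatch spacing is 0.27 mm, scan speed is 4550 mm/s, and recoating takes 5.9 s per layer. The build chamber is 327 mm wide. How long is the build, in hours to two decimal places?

Layer count = ceil(71.9 / 0.03) = 2397.
Scan path per layer = 452 / 0.27, so 1674.1 mm.
Scan time per layer = 1674.1 / 4550 = 0.3679 s.
Time per layer: 0.3679 + 5.9 → 6.2679 s.
Total: 2397 × 6.2679 s = 15024.1563 s → 4.17 hours.

4.17 hours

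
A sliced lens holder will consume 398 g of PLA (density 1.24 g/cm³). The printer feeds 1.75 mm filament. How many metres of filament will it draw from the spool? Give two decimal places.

Volume = 398 g / 1.24 g·cm⁻³ = 320.9677 cm³ = 320967.7 mm³.
A = π r² = π × 0.875² = 2.4053 mm².
L = V/A = 320967.7/2.4053 = 133441.86 mm → 133.44 m.

133.44 m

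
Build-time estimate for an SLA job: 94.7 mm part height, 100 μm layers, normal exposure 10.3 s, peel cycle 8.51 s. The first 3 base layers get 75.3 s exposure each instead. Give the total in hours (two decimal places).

Number of layers: 94.7 / 0.1 → 947 (rounded up).
Base layers = 3 × (75.3 + 8.51), so 251.43 s.
Normal layers = 944 × (10.3 + 8.51) = 17756.64 s.
Total = 251.43 + 17756.64 = 18008.07 s = 5.00 hours.

5.00 hours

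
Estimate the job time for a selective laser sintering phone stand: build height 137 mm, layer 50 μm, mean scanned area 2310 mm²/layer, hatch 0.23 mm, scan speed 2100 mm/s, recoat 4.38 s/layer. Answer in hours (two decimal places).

Layers = ⌈137/0.05⌉ = 2740.
Hatch length per layer: 2310 / 0.23 → 10043.5 mm.
Laser time per layer = 10043.5 / 2100 = 4.7826 s.
Layer cycle = 4.7826 + 4.38 = 9.1626 s.
2740 layers × 9.1626 s/layer = 25105.524 s, i.e. 6.97 hours.

6.97 hours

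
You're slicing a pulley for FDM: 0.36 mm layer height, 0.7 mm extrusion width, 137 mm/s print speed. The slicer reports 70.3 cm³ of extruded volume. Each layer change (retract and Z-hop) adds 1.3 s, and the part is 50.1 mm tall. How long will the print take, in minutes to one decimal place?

37.0 minutes

Line area = 0.36 × 0.7 = 0.252 mm².
Path length: 70300 mm³ / 0.252 mm² → 278968.3 mm.
Time extruding = 278968.3 / 137 = 2036.3 s.
Layers = ⌈50.1/0.36⌉ = 140.
Layer-change overhead = 140 × 1.3, so 182 s.
Total = 2036.3 + 182 = 2218.3 s = 37.0 minutes.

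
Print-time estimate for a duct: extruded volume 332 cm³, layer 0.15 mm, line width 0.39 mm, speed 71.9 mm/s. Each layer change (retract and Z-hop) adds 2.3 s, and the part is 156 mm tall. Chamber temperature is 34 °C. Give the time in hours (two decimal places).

Bead cross-section = 0.15 × 0.39 = 0.0585 mm².
Toolpath length = 332 cm³ / 0.0585 mm² = 332000 / 0.0585 = 5675213.7 mm.
Extrusion time = 5675213.7 / 71.9 = 78932 s.
Layer count = ceil(156 / 0.15) = 1040.
Layer-change overhead = 1040 × 2.3, so 2392 s.
Total = 78932 + 2392 = 81324 s = 22.59 hours.

22.59 hours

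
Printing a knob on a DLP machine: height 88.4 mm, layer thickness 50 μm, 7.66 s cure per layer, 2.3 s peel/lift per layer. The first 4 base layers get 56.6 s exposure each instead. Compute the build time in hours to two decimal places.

4.95 hours

Number of layers: 88.4 / 0.05 → 1768 (rounded up).
Base layers = 4 × (56.6 + 2.3) = 235.6 s.
Regular layers: 1764 × (7.66 + 2.3) → 17569.44 s.
Total = 235.6 + 17569.44 = 17805.04 s = 4.95 hours.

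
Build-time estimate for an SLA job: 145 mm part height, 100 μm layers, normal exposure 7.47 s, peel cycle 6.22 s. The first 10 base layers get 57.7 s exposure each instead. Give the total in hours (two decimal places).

Layer count = ceil(145 / 0.1) = 1450.
Bottom layers = 10 × (57.7 + 6.22), so 639.2 s.
Normal layers: 1440 × (7.47 + 6.22) → 19713.6 s.
Sum: 639.2 + 19713.6 = 20352.8 s → 5.65 hours.

5.65 hours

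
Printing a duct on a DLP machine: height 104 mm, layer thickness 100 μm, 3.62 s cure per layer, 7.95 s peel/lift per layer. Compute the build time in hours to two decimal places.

3.34 hours

Layer count = ceil(104 / 0.1) = 1040.
Cycle time = 3.62 + 7.95, so 11.57 s.
Build time: 1040 × 11.57 s = 12032.8 s, i.e. 3.34 hours.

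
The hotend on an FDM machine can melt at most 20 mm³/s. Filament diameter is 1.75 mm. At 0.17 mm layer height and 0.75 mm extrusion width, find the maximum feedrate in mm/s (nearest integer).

157 mm/s

Extrusion cross-section: 0.17 × 0.75 → 0.1275 mm².
v_max = Q/A = 20/0.1275 = 156.86 mm/s → 157 mm/s.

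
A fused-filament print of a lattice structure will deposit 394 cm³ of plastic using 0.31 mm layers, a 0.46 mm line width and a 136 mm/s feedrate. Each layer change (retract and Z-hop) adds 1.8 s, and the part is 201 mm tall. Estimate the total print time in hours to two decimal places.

Extrusion cross-section: 0.31 × 0.46 → 0.1426 mm².
Total extruded path = 394000/0.1426 = 2762973.4 mm.
Time extruding: 2762973.4 / 136 → 20316 s.
Layer count = ceil(201 / 0.31) = 649.
Z-hop total: 649 × 1.8 → 1168.2 s.
Altogether 20316 + 1168.2 = 21484.2 s, i.e. 5.97 hours.

5.97 hours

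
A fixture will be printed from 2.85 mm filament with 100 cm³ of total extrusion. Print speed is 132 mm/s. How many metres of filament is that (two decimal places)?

A = π r² = π × 1.425² = 6.3794 mm².
Length = 100 cm³ / 6.3794 mm² = 100000 / 6.3794 = 15675.46 mm = 15.68 m.

15.68 m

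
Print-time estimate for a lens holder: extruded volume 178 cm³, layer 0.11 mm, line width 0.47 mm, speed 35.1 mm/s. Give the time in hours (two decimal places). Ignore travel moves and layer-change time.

27.25 hours

Extrusion cross-section = 0.11 × 0.47, so 0.0517 mm².
Path length: 178000 mm³ / 0.0517 mm² → 3442940 mm.
Time extruding = 3442940 / 35.1, so 98089.5 s.
Converting: 98089.5 s = 27.25 hours.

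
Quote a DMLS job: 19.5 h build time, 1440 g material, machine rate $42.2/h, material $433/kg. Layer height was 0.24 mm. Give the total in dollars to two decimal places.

Time charge = 42.2 × 19.5 = $822.90.
Material charge: 433 × 1440/1000 → $623.52.
Total = 822.90 + 623.52 = $1446.42.

$1446.42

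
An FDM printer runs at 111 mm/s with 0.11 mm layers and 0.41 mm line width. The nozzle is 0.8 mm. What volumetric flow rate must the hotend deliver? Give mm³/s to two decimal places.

5.01

Extrusion cross-section: 0.11 × 0.41 → 0.0451 mm².
Q = v·A = 111 × 0.0451 = 5.01 mm³/s.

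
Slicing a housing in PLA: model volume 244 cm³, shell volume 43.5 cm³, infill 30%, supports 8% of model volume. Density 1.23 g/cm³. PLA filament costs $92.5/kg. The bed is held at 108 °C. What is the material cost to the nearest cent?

$14.01

Interior volume: 244 − 43.5 → 200.5 cm³.
Infill volume: 0.30 × 200.5 → 60.15 cm³.
Support = 0.08 × 244, so 19.52 cm³.
Deposited volume = 43.5 + 60.15 + 19.52, so 123.17 cm³.
Mass = 123.17 × 1.23 = 151.4991 g.
At $92.5/kg: 151.4991/1000 × 92.5 = $14.01.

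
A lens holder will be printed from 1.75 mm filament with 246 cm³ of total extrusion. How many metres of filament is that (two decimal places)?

102.27 m

A = π r² = π × 0.875² = 2.4053 mm².
L = 246000 mm³ / 2.4053 mm² = 102274.14 mm, i.e. 102.27 m.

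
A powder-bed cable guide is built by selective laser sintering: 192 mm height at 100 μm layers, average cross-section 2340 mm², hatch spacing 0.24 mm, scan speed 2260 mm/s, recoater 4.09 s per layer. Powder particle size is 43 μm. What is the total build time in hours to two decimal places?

4.48 hours

Layer count = ceil(192 / 0.1) = 1920.
Scan path per layer = 2340 / 0.24 = 9750 mm.
Per-layer scan time = 9750 / 2260 = 4.3142 s.
Time per layer = 4.3142 + 4.09, so 8.4042 s.
Total: 1920 × 8.4042 s = 16136.064 s → 4.48 hours.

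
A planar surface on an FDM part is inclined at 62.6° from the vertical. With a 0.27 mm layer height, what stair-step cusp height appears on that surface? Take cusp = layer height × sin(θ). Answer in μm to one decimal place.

239.7 μm

sin(62.6°) = 0.8878, so cusp = 0.27 × 0.8878 = 0.239706 mm → 239.7 μm.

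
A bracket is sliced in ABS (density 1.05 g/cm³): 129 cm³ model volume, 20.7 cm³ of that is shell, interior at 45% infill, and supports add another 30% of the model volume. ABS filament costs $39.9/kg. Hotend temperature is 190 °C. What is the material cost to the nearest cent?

$4.53

Infill region = 129 − 20.7 = 108.3 cm³.
Deposited infill = 0.45 × 108.3 = 48.735 cm³.
Support: 0.30 × 129 → 38.7 cm³.
Total extruded = 20.7 + 48.735 + 38.7 = 108.135 cm³.
Mass = 108.135 × 1.05 = 113.54175 g.
Cost = 113.54175 g / 1000 × $39.9/kg = $4.53.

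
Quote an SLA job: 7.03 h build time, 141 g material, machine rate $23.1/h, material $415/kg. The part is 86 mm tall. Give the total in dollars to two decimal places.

$220.91

Machine-time cost = 23.1 × 7.03 = $162.393.
Material charge: 415 × 141/1000 → $58.515.
Total = 162.393 + 58.515 = 220.908 ≈ $220.91.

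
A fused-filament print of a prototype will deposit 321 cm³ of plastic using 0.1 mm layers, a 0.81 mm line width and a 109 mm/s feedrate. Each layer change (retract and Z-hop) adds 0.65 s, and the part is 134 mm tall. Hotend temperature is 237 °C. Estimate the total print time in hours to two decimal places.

Line area: 0.1 × 0.81 → 0.081 mm².
Toolpath length = 321 cm³ / 0.081 mm² = 321000 / 0.081 = 3962963 mm.
Time extruding = 3962963 / 109 = 36357.5 s.
Number of layers: 134 / 0.1 → 1340 (rounded up).
Non-print overhead: 1340 × 0.65 → 871 s.
Total = 36357.5 + 871 = 37228.5 s = 10.34 hours.

10.34 hours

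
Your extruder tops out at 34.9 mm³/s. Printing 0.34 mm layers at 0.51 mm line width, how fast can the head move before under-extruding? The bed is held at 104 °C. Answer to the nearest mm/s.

201 mm/s

Bead cross-section = 0.34 × 0.51 = 0.1734 mm².
v_max = Q/A = 34.9/0.1734 = 201.27 mm/s → 201 mm/s.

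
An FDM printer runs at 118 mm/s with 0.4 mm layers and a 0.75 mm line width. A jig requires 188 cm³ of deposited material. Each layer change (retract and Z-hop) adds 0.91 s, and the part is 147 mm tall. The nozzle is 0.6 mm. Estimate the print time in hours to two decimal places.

Bead cross-section = 0.4 × 0.75, so 0.3 mm².
Toolpath length = 188 cm³ / 0.3 mm² = 188000 / 0.3 = 626666.7 mm.
Print-move time = 626666.7 / 118, so 5310.7 s.
Layer count = ceil(147 / 0.4) = 368.
Layer-change overhead = 368 × 0.91, so 334.88 s.
Total = 5310.7 + 334.88 = 5645.58 s = 1.57 hours.

1.57 hours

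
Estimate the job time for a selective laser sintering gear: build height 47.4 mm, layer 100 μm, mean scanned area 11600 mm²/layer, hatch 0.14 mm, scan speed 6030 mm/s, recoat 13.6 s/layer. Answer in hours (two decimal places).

3.60 hours

Layers = ⌈47.4/0.1⌉ = 474.
Per-layer scan distance = 11600 / 0.14, so 82857.1 mm.
Per-layer scan time: 82857.1 / 6030 → 13.7408 s.
Time per layer = 13.7408 + 13.6 = 27.3408 s.
Build time = 474 × 27.3408 = 12959.5392 s = 3.60 hours.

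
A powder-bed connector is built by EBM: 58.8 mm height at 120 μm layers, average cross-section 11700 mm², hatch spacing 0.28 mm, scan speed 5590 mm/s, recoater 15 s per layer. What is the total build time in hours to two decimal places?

3.06 hours

Layers = ⌈58.8/0.12⌉ = 490.
Scan path per layer: 11700 / 0.28 → 41785.7 mm.
Per-layer scan time = 41785.7 / 5590 = 7.4751 s.
Time per layer = 7.4751 + 15 = 22.4751 s.
490 layers × 22.4751 s/layer = 11012.799 s, i.e. 3.06 hours.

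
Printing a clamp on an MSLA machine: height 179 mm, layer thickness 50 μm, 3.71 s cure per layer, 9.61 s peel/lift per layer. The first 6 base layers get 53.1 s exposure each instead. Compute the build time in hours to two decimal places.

Layer count = ceil(179 / 0.05) = 3580.
Base layers = 6 × (53.1 + 9.61) = 376.26 s.
Remaining layers = 3574 × (3.71 + 9.61), so 47605.68 s.
Total = 376.26 + 47605.68 = 47981.94 s = 13.33 hours.

13.33 hours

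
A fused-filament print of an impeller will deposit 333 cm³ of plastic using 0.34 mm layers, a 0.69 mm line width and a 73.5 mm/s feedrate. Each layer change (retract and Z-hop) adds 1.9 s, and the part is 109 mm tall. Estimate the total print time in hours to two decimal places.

Extrusion cross-section = 0.34 × 0.69 = 0.2346 mm².
Toolpath length = 333 cm³ / 0.2346 mm² = 333000 / 0.2346 = 1419437.3 mm.
Time extruding: 1419437.3 / 73.5 → 19312.1 s.
Number of layers: 109 / 0.34 → 321 (rounded up).
Z-hop total = 321 × 1.9, so 609.9 s.
Altogether 19312.1 + 609.9 = 19922 s, i.e. 5.53 hours.

5.53 hours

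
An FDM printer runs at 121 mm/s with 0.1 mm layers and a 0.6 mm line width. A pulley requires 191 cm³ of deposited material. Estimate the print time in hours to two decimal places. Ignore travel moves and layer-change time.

Bead cross-section = 0.1 × 0.6 = 0.06 mm².
Toolpath length = 191 cm³ / 0.06 mm² = 191000 / 0.06 = 3183333.3 mm.
Time extruding = 3183333.3 / 121, so 26308.5 s.
Converting: 26308.5 s = 7.31 hours.

7.31 hours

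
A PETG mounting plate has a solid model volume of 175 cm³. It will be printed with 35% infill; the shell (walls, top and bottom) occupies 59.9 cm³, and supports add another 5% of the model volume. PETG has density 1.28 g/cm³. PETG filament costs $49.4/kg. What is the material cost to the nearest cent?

$6.89

Volume inside the shell = 175 − 59.9 = 115.1 cm³.
Infill volume = 0.35 × 115.1, so 40.285 cm³.
Support = 0.05 × 175, so 8.75 cm³.
Deposited volume = 59.9 + 40.285 + 8.75, so 108.935 cm³.
Mass = 108.935 × 1.28 = 139.4368 g.
Cost = 139.4368 g / 1000 × $49.4/kg = $6.89.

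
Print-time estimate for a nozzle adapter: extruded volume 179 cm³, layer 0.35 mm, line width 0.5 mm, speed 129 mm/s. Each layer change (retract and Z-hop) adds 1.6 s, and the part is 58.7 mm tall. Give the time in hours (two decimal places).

Bead cross-section = 0.35 × 0.5 = 0.175 mm².
Toolpath length = 179 cm³ / 0.175 mm² = 179000 / 0.175 = 1022857.1 mm.
Time extruding = 1022857.1 / 129 = 7929.1 s.
Number of layers: 58.7 / 0.35 → 168 (rounded up).
Layer-change overhead = 168 × 1.6 = 268.8 s.
Total = 7929.1 + 268.8 = 8197.9 s = 2.28 hours.

2.28 hours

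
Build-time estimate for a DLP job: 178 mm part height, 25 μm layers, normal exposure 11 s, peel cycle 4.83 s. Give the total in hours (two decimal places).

Layers = ⌈178/0.025⌉ = 7120.
Cycle time = 11 + 4.83 = 15.83 s.
Build time: 7120 × 15.83 s = 112709.6 s, i.e. 31.31 hours.

31.31 hours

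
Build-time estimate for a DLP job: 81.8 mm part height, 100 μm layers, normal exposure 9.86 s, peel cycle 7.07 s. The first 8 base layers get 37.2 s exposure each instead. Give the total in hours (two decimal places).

Layers = ⌈81.8/0.1⌉ = 818.
Burn-in layers = 8 × (37.2 + 7.07), so 354.16 s.
Remaining layers = 810 × (9.86 + 7.07), so 13713.3 s.
Total = 354.16 + 13713.3 = 14067.46 s = 3.91 hours.

3.91 hours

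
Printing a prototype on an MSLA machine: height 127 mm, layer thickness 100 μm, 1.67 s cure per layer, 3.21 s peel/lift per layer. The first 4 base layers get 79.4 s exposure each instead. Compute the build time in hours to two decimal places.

1.81 hours

Number of layers: 127 / 0.1 → 1270 (rounded up).
Burn-in layers = 4 × (79.4 + 3.21) = 330.44 s.
Normal layers = 1266 × (1.67 + 3.21), so 6178.08 s.
Total = 330.44 + 6178.08 = 6508.52 s = 1.81 hours.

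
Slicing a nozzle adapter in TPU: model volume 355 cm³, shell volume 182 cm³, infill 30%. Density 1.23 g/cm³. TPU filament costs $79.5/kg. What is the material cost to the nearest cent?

Volume inside the shell = 355 − 182, so 173 cm³.
Infill deposited = 0.30 × 173, so 51.9 cm³.
Total extruded = 182 + 51.9, so 233.9 cm³.
Mass = 233.9 × 1.23, so 287.697 g.
Cost = 287.697 g / 1000 × $79.5/kg = $22.87.

$22.87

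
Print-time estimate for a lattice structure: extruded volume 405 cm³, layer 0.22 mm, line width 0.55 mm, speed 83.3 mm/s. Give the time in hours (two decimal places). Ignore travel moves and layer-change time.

Bead cross-section = 0.22 × 0.55 = 0.121 mm².
Total extruded path = 405000/0.121 = 3347107.4 mm.
Time extruding: 3347107.4 / 83.3 → 40181.4 s.
Converting: 40181.4 s = 11.16 hours.

11.16 hours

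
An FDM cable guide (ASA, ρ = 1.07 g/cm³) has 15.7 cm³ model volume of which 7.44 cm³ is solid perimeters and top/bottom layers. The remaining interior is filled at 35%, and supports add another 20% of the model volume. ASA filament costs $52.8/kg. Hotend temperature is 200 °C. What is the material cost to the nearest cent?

$0.76

Interior volume = 15.7 − 7.44, so 8.26 cm³.
Infill deposited = 0.35 × 8.26 = 2.891 cm³.
Support: 0.20 × 15.7 → 3.14 cm³.
Deposited volume = 7.44 + 2.891 + 3.14 = 13.471 cm³.
Mass = 13.471 × 1.07, so 14.41397 g.
At $52.8/kg: 14.41397/1000 × 52.8 = $0.76.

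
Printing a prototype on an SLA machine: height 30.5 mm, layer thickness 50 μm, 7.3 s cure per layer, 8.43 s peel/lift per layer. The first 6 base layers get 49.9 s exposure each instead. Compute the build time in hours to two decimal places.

Number of layers: 30.5 / 0.05 → 610 (rounded up).
Burn-in layers = 6 × (49.9 + 8.43), so 349.98 s.
Normal layers = 604 × (7.3 + 8.43) = 9500.92 s.
Sum: 349.98 + 9500.92 = 9850.9 s → 2.74 hours.

2.74 hours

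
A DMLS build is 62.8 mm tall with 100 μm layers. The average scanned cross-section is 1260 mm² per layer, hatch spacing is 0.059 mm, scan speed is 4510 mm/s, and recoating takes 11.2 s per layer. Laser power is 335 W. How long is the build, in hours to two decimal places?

Number of layers: 62.8 / 0.1 → 628 (rounded up).
Per-layer scan distance = 1260 / 0.059, so 21355.9 mm.
Laser time per layer: 21355.9 / 4510 → 4.7352 s.
Per-layer time = 4.7352 + 11.2, so 15.9352 s.
Total: 628 × 15.9352 s = 10007.3056 s → 2.78 hours.

2.78 hours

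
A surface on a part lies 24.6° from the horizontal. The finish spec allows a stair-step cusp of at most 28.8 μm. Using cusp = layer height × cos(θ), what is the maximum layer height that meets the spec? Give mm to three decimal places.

Layer height = cusp / cos(24.6°) = 0.0288 / 0.9092 = 0.032 mm.

0.032 mm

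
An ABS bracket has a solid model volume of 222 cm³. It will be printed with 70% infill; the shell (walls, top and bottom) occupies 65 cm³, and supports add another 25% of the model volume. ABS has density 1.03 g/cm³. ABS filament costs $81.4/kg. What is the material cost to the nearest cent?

$19.32

Volume inside the shell = 222 − 65 = 157 cm³.
Infill deposited: 0.70 × 157 → 109.9 cm³.
Support = 0.25 × 222 = 55.5 cm³.
Deposited volume = 65 + 109.9 + 55.5 = 230.4 cm³.
Mass: 230.4 × 1.03 → 237.312 g.
Cost = 237.312 g / 1000 × $81.4/kg = $19.32.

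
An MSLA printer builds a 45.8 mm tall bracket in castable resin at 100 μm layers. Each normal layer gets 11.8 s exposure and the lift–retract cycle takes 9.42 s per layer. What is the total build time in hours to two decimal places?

2.70 hours

Number of layers: 45.8 / 0.1 → 458 (rounded up).
Each layer takes: 11.8 + 9.42 → 21.22 s.
Build time: 458 × 21.22 s = 9718.76 s, i.e. 2.70 hours.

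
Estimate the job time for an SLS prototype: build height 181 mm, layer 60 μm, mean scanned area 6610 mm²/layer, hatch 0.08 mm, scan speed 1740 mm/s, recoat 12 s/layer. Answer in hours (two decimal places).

49.85 hours

Number of layers: 181 / 0.06 → 3017 (rounded up).
Scan path per layer = 6610 / 0.08, so 82625 mm.
Scan time per layer: 82625 / 1740 → 47.4856 s.
Layer cycle: 47.4856 + 12 → 59.4856 s.
3017 layers × 59.4856 s/layer = 179468.0552 s, i.e. 49.85 hours.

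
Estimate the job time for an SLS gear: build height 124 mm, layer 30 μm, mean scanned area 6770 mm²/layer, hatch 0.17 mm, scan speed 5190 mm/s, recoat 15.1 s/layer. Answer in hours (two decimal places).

Number of layers: 124 / 0.03 → 4134 (rounded up).
Scan path per layer: 6770 / 0.17 → 39823.5 mm.
Scan time per layer = 39823.5 / 5190 = 7.6731 s.
Layer cycle = 7.6731 + 15.1 = 22.7731 s.
4134 layers × 22.7731 s/layer = 94143.9954 s, i.e. 26.15 hours.

26.15 hours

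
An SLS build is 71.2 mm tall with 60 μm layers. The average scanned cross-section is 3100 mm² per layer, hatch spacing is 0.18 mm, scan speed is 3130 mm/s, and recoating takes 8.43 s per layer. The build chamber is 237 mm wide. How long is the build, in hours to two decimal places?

4.59 hours

Layers = ⌈71.2/0.06⌉ = 1187.
Per-layer scan distance = 3100 / 0.18, so 17222.2 mm.
Laser time per layer = 17222.2 / 3130, so 5.5023 s.
Per-layer time: 5.5023 + 8.43 → 13.9323 s.
Build time = 1187 × 13.9323 = 16537.6401 s = 4.59 hours.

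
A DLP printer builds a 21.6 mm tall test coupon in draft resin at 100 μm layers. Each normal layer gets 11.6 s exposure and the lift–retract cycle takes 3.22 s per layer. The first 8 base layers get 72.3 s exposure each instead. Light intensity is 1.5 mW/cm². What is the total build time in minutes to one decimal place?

61.4 minutes

Layer count = ceil(21.6 / 0.1) = 216.
Bottom layers = 8 × (72.3 + 3.22) = 604.16 s.
Remaining layers = 208 × (11.6 + 3.22) = 3082.56 s.
Sum: 604.16 + 3082.56 = 3686.72 s → 61.4 minutes.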